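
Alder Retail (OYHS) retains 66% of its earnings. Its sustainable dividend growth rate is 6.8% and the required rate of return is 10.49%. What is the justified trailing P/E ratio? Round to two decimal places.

Payout ratio b = 1 − 0.66 = 0.34.
Justified trailing P/E = b(1+g)/(r−g) = 0.34×(1+0.068)/(0.1049−0.068) = 9.8407

9.84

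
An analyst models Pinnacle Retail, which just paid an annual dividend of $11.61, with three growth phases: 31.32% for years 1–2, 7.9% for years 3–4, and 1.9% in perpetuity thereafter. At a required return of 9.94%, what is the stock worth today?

$264.87

Three-stage DDM. Project D₁…D_4; terminal Gordon value at t=4 with g = 0.019; discount at r = 0.0994.
D_1 = 15.2463
D_2 = 20.0214
D_3 = 21.6031
D_4 = 23.3097
TV_4 = 23.7526/(0.0994−0.019) = 295.4303
P₀ = Σ Dₜ/(1+r)ᵗ + TV_4/(1+r)^4 = 264.8691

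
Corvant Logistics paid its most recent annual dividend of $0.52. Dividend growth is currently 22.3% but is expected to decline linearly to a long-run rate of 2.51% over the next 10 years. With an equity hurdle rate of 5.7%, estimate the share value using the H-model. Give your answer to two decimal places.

H-model: P₀ = D₀[(1+g_L) + H(g_S−g_L)]/(r−g_L), with H = 10/2 = 5.
P₀ = 0.52 × [(1+0.0251) + 5×(0.223−0.0251)] / (0.057−0.0251)
   = 0.52 × 2.0146 / 0.0319 = 32.8399

$32.84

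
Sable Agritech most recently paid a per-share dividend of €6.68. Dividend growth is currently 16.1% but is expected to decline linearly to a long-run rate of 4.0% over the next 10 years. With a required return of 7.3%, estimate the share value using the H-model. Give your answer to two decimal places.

€332.99

H-model: P₀ = D₀[(1+g_L) + H(g_S−g_L)]/(r−g_L), with H = 10/2 = 5.
P₀ = 6.68 × [(1+0.04) + 5×(0.161−0.04)] / (0.073−0.04)
   = 6.68 × 1.6450 / 0.033 = 332.9879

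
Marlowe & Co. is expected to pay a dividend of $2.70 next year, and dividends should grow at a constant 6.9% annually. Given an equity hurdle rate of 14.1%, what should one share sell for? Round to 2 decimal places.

Gordon growth model: P₀ = D₁/(r − g), with D₁ = 2.70 given directly.
P₀ = 2.7000 / (0.141 − 0.069) = 2.7000 / 0.072 = 37.5000

$37.50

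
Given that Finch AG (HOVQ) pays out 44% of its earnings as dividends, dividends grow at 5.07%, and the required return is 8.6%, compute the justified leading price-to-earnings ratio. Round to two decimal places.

12.46

Justified leading P/E = b/(r−g) = 0.44/(0.086−0.0507) = 12.4646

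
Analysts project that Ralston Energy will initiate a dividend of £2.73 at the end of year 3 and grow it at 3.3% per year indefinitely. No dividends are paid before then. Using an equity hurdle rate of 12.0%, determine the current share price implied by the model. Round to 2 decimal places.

Deferred-dividend DDM. At t=2 the remaining stream is a growing perpetuity with first payment D_3 = 2.73.
V_2 = D_3/(r−g) = 2.73/(0.12−0.033) = 31.3793
P₀ = V_2/(1+r)^2 = 31.3793/(1+0.12)^2 = 25.0154

£25.02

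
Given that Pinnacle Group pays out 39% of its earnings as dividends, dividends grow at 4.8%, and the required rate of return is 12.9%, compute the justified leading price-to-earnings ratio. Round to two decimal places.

Justified leading P/E = b/(r−g) = 0.39/(0.129−0.048) = 4.8148

4.81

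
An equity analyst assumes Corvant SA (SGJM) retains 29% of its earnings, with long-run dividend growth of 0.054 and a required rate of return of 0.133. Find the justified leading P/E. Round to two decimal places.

Payout ratio b = 1 − 0.29 = 0.71.
Justified leading P/E = b/(r−g) = 0.71/(0.133−0.054) = 8.9873

8.99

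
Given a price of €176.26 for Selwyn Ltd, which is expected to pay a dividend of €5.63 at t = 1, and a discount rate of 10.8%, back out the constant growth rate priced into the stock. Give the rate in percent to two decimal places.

From P₀ = D₁/(r − g), the implied growth is g = r − D₁/P₀.
g = 0.108 − 5.63/176.26 = 0.108 − 0.03194 = 0.07606

7.61%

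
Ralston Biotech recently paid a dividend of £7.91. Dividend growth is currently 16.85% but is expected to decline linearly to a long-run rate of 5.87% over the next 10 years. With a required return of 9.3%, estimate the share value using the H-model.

£370.76

H-model: P₀ = D₀[(1+g_L) + H(g_S−g_L)]/(r−g_L), with H = 10/2 = 5.
P₀ = 7.91 × [(1+0.0587) + 5×(0.1685−0.0587)] / (0.093−0.0587)
   = 7.91 × 1.6077 / 0.0343 = 370.7553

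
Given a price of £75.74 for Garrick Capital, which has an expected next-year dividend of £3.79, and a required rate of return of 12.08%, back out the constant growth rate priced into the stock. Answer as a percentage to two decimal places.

From P₀ = D₁/(r − g), the implied growth is g = r − D₁/P₀.
g = 0.1208 − 3.79/75.74 = 0.1208 − 0.05004 = 0.07076

7.08%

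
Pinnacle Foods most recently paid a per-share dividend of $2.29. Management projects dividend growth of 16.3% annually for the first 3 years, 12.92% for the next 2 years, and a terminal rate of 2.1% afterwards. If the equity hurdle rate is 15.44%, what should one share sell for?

$28.65

Three-stage DDM. Project D₁…D_5; terminal Gordon value at t=5 with g = 0.021; discount at r = 0.1544.
D_1 = 2.6633
D_2 = 3.0974
D_3 = 3.6023
D_4 = 4.0677
D_5 = 4.5932
TV_5 = 4.6897/(0.1544−0.021) = 35.1549
P₀ = Σ Dₜ/(1+r)ᵗ + TV_5/(1+r)^5 = 28.6514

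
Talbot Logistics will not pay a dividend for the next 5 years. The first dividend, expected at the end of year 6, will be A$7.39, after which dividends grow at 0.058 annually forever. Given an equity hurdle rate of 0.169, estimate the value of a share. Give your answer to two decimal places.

Deferred-dividend DDM. At t=5 the remaining stream is a growing perpetuity with first payment D_6 = 7.39.
V_5 = D_6/(r−g) = 7.39/(0.169−0.058) = 66.5766
P₀ = V_5/(1+r)^5 = 66.5766/(1+0.169)^5 = 30.4964

A$30.50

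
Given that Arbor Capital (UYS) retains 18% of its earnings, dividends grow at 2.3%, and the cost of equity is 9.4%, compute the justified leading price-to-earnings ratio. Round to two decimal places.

Payout ratio b = 1 − 0.18 = 0.82.
Justified leading P/E = b/(r−g) = 0.82/(0.094−0.023) = 11.5493

11.55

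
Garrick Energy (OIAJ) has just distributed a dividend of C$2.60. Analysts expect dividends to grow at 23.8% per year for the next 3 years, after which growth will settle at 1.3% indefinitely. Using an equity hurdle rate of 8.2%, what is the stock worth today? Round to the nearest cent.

C$67.45

Two-stage DDM. Project D₁…D_3 at 0.238, terminal growth 0.013, discount at r = 0.082.
D_1 = 3.2188
D_2 = 3.9849
D_3 = 4.9333
Terminal value at t=3: TV = D_4/(r−g) = 4.9974/(0.082−0.013) = 72.4262
P₀ = 3.2188/(1+0.082)^1 + 3.9849/(1+0.082)^2 + 4.9333/(1+0.082)^3 + 72.4262/(1+0.082)^3 = 67.4492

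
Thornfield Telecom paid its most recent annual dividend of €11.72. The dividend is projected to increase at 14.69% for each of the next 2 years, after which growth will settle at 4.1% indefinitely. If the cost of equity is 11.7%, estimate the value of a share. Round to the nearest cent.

Two-stage DDM. Project D₁…D_2 at 0.1469, terminal growth 0.041, discount at r = 0.117.
D_1 = 13.4417
D_2 = 15.4162
Terminal value at t=2: TV = D_3/(r−g) = 16.0483/(0.117−0.041) = 211.1620
P₀ = 13.4417/(1+0.117)^1 + 15.4162/(1+0.117)^2 + 211.1620/(1+0.117)^2 = 193.6321

€193.63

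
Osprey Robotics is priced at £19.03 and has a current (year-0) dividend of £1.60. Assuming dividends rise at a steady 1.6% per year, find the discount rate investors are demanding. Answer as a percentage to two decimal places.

10.14%

Rearranging the constant-growth DDM: r = D₁/P₀ + g.
D₁ = 1.60 × (1 + 0.016) = 1.6256.
r = 1.6256 / 19.03 + 0.016 = 0.08542 + 0.016 = 0.10142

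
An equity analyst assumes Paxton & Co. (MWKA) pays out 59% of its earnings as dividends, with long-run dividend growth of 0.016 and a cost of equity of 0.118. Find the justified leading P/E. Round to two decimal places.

Justified leading P/E = b/(r−g) = 0.59/(0.118−0.016) = 5.7843

5.78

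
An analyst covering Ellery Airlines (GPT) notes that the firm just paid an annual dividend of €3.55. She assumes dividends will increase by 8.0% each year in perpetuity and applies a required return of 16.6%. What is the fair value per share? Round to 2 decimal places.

Gordon growth model: P₀ = D₁/(r − g). D₁ = 3.55 × (1 + 0.08) = 3.8340.
P₀ = 3.8340 / (0.166 − 0.08) = 3.8340 / 0.086 = 44.5814

€44.58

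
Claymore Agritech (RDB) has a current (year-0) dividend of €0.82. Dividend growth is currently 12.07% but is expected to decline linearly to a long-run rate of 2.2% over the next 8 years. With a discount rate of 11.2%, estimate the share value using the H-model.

€12.91

H-model: P₀ = D₀[(1+g_L) + H(g_S−g_L)]/(r−g_L), with H = 8/2 = 4.
P₀ = 0.82 × [(1+0.022) + 4×(0.1207−0.022)] / (0.112−0.022)
   = 0.82 × 1.4168 / 0.09 = 12.9086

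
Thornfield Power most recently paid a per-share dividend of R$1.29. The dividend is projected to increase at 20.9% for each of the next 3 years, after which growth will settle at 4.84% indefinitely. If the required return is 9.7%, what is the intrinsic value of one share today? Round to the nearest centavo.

R$41.97

Two-stage DDM. Project D₁…D_3 at 0.209, terminal growth 0.0484, discount at r = 0.097.
D_1 = 1.5596
D_2 = 1.8856
D_3 = 2.2797
Terminal value at t=3: TV = D_4/(r−g) = 2.3900/(0.097−0.0484) = 49.1767
P₀ = 1.5596/(1+0.097)^1 + 1.8856/(1+0.097)^2 + 2.2797/(1+0.097)^3 + 49.1767/(1+0.097)^3 = 41.9665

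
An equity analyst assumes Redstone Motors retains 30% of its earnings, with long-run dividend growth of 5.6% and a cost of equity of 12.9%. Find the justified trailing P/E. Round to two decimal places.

Payout ratio b = 1 − 0.30 = 0.70.
Justified trailing P/E = b(1+g)/(r−g) = 0.70×(1+0.056)/(0.129−0.056) = 10.1260

10.13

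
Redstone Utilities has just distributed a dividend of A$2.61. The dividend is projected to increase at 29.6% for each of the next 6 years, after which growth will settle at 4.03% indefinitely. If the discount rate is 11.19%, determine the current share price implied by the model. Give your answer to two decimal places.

Two-stage DDM. Project D₁…D_6 at 0.296, terminal growth 0.0403, discount at r = 0.1119.
D_1 = 3.3826
D_2 = 4.3838
D_3 = 5.6814
D_4 = 7.3631
D_5 = 9.5426
D_6 = 12.3672
Terminal value at t=6: TV = D_7/(r−g) = 12.8656/(0.1119−0.0403) = 179.6868
P₀ = 3.3826/(1+0.1119)^1 + 4.3838/(1+0.1119)^2 + 5.6814/(1+0.1119)^3 + 7.3631/(1+0.1119)^4 + 9.5426/(1+0.1119)^5 + 12.3672/(1+0.1119)^6 + 179.6868/(1+0.1119)^6 = 122.7846

A$122.78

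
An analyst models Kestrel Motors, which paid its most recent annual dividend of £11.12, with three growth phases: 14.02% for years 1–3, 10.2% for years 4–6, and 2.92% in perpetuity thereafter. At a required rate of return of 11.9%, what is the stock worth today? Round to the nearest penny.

£197.65

Three-stage DDM. Project D₁…D_6; terminal Gordon value at t=6 with g = 0.0292; discount at r = 0.119.
D_1 = 12.6790
D_2 = 14.4566
D_3 = 16.4834
D_4 = 18.1648
D_5 = 20.0176
D_6 = 22.0593
TV_6 = 22.7035/(0.119−0.0292) = 252.8227
P₀ = Σ Dₜ/(1+r)ᵗ + TV_6/(1+r)^6 = 197.6470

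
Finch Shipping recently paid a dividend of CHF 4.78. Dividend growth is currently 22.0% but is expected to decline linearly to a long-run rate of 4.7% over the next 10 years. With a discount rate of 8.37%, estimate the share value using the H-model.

H-model: P₀ = D₀[(1+g_L) + H(g_S−g_L)]/(r−g_L), with H = 10/2 = 5.
P₀ = 4.78 × [(1+0.047) + 5×(0.22−0.047)] / (0.0837−0.047)
   = 4.78 × 1.9120 / 0.0367 = 249.0289

CHF 249.03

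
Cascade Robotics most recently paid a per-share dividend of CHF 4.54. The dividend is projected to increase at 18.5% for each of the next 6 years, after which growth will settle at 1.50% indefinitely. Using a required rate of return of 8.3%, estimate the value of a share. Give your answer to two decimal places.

CHF 154.06

Two-stage DDM. Project D₁…D_6 at 0.185, terminal growth 0.015, discount at r = 0.083.
D_1 = 5.3799
D_2 = 6.3752
D_3 = 7.5546
D_4 = 8.9522
D_5 = 10.6083
D_6 = 12.5709
Terminal value at t=6: TV = D_7/(r−g) = 12.7595/(0.083−0.015) = 187.6390
P₀ = 5.3799/(1+0.083)^1 + 6.3752/(1+0.083)^2 + 7.5546/(1+0.083)^3 + 8.9522/(1+0.083)^4 + 10.6083/(1+0.083)^5 + 12.5709/(1+0.083)^6 + 187.6390/(1+0.083)^6 = 154.0621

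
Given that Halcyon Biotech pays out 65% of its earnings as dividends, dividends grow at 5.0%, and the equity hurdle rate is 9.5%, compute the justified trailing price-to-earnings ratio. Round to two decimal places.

Justified trailing P/E = b(1+g)/(r−g) = 0.65×(1+0.05)/(0.095−0.05) = 15.1667

15.17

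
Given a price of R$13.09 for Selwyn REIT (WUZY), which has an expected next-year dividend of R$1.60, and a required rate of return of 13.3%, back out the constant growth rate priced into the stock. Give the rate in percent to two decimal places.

From P₀ = D₁/(r − g), the implied growth is g = r − D₁/P₀.
g = 0.133 − 1.60/13.09 = 0.133 − 0.12223 = 0.01077

1.08%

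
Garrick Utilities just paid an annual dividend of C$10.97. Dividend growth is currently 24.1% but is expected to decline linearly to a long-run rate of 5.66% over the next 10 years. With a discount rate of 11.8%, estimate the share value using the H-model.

C$353.51

H-model: P₀ = D₀[(1+g_L) + H(g_S−g_L)]/(r−g_L), with H = 10/2 = 5.
P₀ = 10.97 × [(1+0.0566) + 5×(0.241−0.0566)] / (0.118−0.0566)
   = 10.97 × 1.9786 / 0.0614 = 353.5056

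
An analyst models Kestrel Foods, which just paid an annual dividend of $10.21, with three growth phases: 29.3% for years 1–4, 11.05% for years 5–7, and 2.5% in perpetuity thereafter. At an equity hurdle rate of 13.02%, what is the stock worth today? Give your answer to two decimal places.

Three-stage DDM. Project D₁…D_7; terminal Gordon value at t=7 with g = 0.025; discount at r = 0.1302.
D_1 = 13.2015
D_2 = 17.0696
D_3 = 22.0710
D_4 = 28.5378
D_5 = 31.6912
D_6 = 35.1931
D_7 = 39.0819
TV_7 = 40.0589/(0.1302−0.025) = 380.7884
P₀ = Σ Dₜ/(1+r)ᵗ + TV_7/(1+r)^7 = 270.1433

$270.14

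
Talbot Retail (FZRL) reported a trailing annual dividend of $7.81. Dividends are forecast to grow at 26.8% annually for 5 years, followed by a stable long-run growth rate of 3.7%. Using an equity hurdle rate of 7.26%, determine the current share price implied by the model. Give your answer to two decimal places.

$591.61

Two-stage DDM. Project D₁…D_5 at 0.268, terminal growth 0.037, discount at r = 0.0726.
D_1 = 9.9031
D_2 = 12.5571
D_3 = 15.9224
D_4 = 20.1896
D_5 = 25.6004
Terminal value at t=5: TV = D_6/(r−g) = 26.5476/(0.0726−0.037) = 745.7205
P₀ = 9.9031/(1+0.0726)^1 + 12.5571/(1+0.0726)^2 + 15.9224/(1+0.0726)^3 + 20.1896/(1+0.0726)^4 + 25.6004/(1+0.0726)^5 + 745.7205/(1+0.0726)^5 = 591.6125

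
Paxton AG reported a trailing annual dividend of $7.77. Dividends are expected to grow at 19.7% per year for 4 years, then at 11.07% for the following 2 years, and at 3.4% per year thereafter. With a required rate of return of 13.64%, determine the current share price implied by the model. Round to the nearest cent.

Three-stage DDM. Project D₁…D_6; terminal Gordon value at t=6 with g = 0.034; discount at r = 0.1364.
D_1 = 9.3007
D_2 = 11.1329
D_3 = 13.3261
D_4 = 15.9514
D_5 = 17.7172
D_6 = 19.6785
TV_6 = 20.3475/(0.1364−0.034) = 198.7064
P₀ = Σ Dₜ/(1+r)ᵗ + TV_6/(1+r)^6 = 146.1981

$146.20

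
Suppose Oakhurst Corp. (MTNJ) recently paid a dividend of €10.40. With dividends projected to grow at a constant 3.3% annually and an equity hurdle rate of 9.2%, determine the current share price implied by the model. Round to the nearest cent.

Gordon growth model: P₀ = D₁/(r − g). D₁ = 10.40 × (1 + 0.033) = 10.7432.
P₀ = 10.7432 / (0.092 − 0.033) = 10.7432 / 0.059 = 182.0881

€182.09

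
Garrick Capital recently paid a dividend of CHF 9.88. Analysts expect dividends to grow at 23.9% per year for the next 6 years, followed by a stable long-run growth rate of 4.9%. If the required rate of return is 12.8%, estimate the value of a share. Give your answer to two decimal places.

Two-stage DDM. Project D₁…D_6 at 0.239, terminal growth 0.049, discount at r = 0.128.
D_1 = 12.2413
D_2 = 15.1670
D_3 = 18.7919
D_4 = 23.2832
D_5 = 28.8479
D_6 = 35.7425
Terminal value at t=6: TV = D_7/(r−g) = 37.4939/(0.128−0.049) = 474.6060
P₀ = 12.2413/(1+0.128)^1 + 15.1670/(1+0.128)^2 + 18.7919/(1+0.128)^3 + 23.2832/(1+0.128)^4 + 28.8479/(1+0.128)^5 + 35.7425/(1+0.128)^6 + 474.6060/(1+0.128)^6 = 313.7930

CHF 313.79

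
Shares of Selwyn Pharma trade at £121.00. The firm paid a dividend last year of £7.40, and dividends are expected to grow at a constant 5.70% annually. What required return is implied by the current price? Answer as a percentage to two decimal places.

Rearranging the constant-growth DDM: r = D₁/P₀ + g.
D₁ = 7.40 × (1 + 0.057) = 7.8218.
r = 7.8218 / 121.00 + 0.057 = 0.06464 + 0.057 = 0.12164

12.16%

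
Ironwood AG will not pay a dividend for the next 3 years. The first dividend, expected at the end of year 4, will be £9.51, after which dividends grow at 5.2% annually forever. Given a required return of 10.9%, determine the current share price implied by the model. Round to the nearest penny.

Deferred-dividend DDM. At t=3 the remaining stream is a growing perpetuity with first payment D_4 = 9.51.
V_3 = D_4/(r−g) = 9.51/(0.109−0.052) = 166.8421
P₀ = V_3/(1+r)^3 = 166.8421/(1+0.109)^3 = 122.3238

£122.32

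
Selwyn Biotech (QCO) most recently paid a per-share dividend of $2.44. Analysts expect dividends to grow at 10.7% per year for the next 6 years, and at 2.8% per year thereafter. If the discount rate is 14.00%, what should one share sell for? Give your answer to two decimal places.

Two-stage DDM. Project D₁…D_6 at 0.107, terminal growth 0.028, discount at r = 0.14.
D_1 = 2.7011
D_2 = 2.9901
D_3 = 3.3100
D_4 = 3.6642
D_5 = 4.0563
D_6 = 4.4903
Terminal value at t=6: TV = D_7/(r−g) = 4.6160/(0.14−0.028) = 41.2146
P₀ = 2.7011/(1+0.14)^1 + 2.9901/(1+0.14)^2 + 3.3100/(1+0.14)^3 + 3.6642/(1+0.14)^4 + 4.0563/(1+0.14)^5 + 4.4903/(1+0.14)^6 + 41.2146/(1+0.14)^6 = 32.0031

$32.00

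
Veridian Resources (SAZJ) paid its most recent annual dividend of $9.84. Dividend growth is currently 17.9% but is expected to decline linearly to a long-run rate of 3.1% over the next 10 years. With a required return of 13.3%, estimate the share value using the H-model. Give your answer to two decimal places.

$170.85

H-model: P₀ = D₀[(1+g_L) + H(g_S−g_L)]/(r−g_L), with H = 10/2 = 5.
P₀ = 9.84 × [(1+0.031) + 5×(0.179−0.031)] / (0.133−0.031)
   = 9.84 × 1.7710 / 0.102 = 170.8494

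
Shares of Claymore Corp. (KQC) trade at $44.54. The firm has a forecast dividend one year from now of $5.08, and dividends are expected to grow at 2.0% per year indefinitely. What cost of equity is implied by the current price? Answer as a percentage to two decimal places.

Rearranging the constant-growth DDM: r = D₁/P₀ + g.
r = 5.0800 / 44.54 + 0.02 = 0.11405 + 0.02 = 0.13405

13.41%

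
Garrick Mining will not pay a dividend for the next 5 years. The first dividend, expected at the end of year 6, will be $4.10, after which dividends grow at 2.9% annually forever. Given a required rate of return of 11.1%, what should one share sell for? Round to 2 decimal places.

Deferred-dividend DDM. At t=5 the remaining stream is a growing perpetuity with first payment D_6 = 4.10.
V_5 = D_6/(r−g) = 4.10/(0.111−0.029) = 50.0000
P₀ = V_5/(1+r)^5 = 50.0000/(1+0.111)^5 = 29.5393

$29.54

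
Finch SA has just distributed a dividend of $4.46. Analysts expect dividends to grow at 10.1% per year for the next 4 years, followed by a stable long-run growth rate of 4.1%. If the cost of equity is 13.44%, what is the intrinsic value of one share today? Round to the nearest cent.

Two-stage DDM. Project D₁…D_4 at 0.101, terminal growth 0.041, discount at r = 0.1344.
D_1 = 4.9105
D_2 = 5.4064
D_3 = 5.9525
D_4 = 6.5537
Terminal value at t=4: TV = D_5/(r−g) = 6.8224/(0.1344−0.041) = 73.0446
P₀ = 4.9105/(1+0.1344)^1 + 5.4064/(1+0.1344)^2 + 5.9525/(1+0.1344)^3 + 6.5537/(1+0.1344)^4 + 73.0446/(1+0.1344)^4 = 60.6735

$60.67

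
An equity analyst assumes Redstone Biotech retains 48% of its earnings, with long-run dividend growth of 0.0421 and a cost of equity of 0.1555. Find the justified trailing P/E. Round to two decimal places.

Payout ratio b = 1 − 0.48 = 0.52.
Justified trailing P/E = b(1+g)/(r−g) = 0.52×(1+0.0421)/(0.1555−0.0421) = 4.7786

4.78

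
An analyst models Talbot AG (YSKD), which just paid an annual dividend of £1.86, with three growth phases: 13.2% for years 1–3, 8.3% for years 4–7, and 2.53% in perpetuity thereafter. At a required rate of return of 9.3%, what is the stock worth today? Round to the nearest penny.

£44.23

Three-stage DDM. Project D₁…D_7; terminal Gordon value at t=7 with g = 0.0253; discount at r = 0.093.
D_1 = 2.1055
D_2 = 2.3834
D_3 = 2.6981
D_4 = 2.9220
D_5 = 3.1645
D_6 = 3.4272
D_7 = 3.7116
TV_7 = 3.8055/(0.093−0.0253) = 56.2119
P₀ = Σ Dₜ/(1+r)ᵗ + TV_7/(1+r)^7 = 44.2295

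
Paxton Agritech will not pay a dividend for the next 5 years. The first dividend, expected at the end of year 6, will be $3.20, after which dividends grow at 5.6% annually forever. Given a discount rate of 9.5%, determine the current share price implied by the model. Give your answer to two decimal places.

$52.12

Deferred-dividend DDM. At t=5 the remaining stream is a growing perpetuity with first payment D_6 = 3.20.
V_5 = D_6/(r−g) = 3.20/(0.095−0.056) = 82.0513
P₀ = V_5/(1+r)^5 = 82.0513/(1+0.095)^5 = 52.1212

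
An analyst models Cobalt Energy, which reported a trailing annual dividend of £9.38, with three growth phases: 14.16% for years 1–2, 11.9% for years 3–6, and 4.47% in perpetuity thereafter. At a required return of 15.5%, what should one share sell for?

£128.79

Three-stage DDM. Project D₁…D_6; terminal Gordon value at t=6 with g = 0.0447; discount at r = 0.155.
D_1 = 10.7082
D_2 = 12.2245
D_3 = 13.6792
D_4 = 15.3070
D_5 = 17.1286
D_6 = 19.1669
TV_6 = 20.0236/(0.155−0.0447) = 181.5378
P₀ = Σ Dₜ/(1+r)ᵗ + TV_6/(1+r)^6 = 128.7879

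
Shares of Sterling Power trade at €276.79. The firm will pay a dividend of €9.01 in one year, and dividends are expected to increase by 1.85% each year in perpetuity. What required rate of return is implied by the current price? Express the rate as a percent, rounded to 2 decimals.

Rearranging the constant-growth DDM: r = D₁/P₀ + g.
r = 9.0100 / 276.79 + 0.0185 = 0.03255 + 0.0185 = 0.05105

5.11%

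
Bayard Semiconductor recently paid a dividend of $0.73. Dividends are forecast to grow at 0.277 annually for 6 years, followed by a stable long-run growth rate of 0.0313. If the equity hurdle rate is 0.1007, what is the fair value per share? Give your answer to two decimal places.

Two-stage DDM. Project D₁…D_6 at 0.277, terminal growth 0.0313, discount at r = 0.1007.
D_1 = 0.9322
D_2 = 1.1904
D_3 = 1.5202
D_4 = 1.9413
D_5 = 2.4790
D_6 = 3.1657
Terminal value at t=6: TV = D_7/(r−g) = 3.2648/(0.1007−0.0313) = 47.0429
P₀ = 0.9322/(1+0.1007)^1 + 1.1904/(1+0.1007)^2 + 1.5202/(1+0.1007)^3 + 1.9413/(1+0.1007)^4 + 2.4790/(1+0.1007)^5 + 3.1657/(1+0.1007)^6 + 47.0429/(1+0.1007)^6 = 34.0598

$34.06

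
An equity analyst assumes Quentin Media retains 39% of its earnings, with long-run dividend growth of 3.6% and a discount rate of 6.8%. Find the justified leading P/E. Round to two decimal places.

19.06

Payout ratio b = 1 − 0.39 = 0.61.
Justified leading P/E = b/(r−g) = 0.61/(0.068−0.036) = 19.0625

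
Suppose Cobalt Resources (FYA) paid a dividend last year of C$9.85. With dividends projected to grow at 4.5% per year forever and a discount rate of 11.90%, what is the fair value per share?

C$139.10

Gordon growth model: P₀ = D₁/(r − g). D₁ = 9.85 × (1 + 0.045) = 10.2932.
P₀ = 10.2932 / (0.119 − 0.045) = 10.2932 / 0.074 = 139.0980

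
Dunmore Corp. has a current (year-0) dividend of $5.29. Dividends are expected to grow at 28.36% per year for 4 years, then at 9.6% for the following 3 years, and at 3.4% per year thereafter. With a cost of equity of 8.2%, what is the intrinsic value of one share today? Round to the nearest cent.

Three-stage DDM. Project D₁…D_7; terminal Gordon value at t=7 with g = 0.034; discount at r = 0.082.
D_1 = 6.7902
D_2 = 8.7160
D_3 = 11.1878
D_4 = 14.3607
D_5 = 15.7393
D_6 = 17.2503
D_7 = 18.9063
TV_7 = 19.5491/(0.082−0.034) = 407.2729
P₀ = Σ Dₜ/(1+r)ᵗ + TV_7/(1+r)^7 = 299.8658

$299.87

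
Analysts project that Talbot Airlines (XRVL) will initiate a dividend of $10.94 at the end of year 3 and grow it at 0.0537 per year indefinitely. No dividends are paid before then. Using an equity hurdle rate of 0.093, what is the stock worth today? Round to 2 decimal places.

Deferred-dividend DDM. At t=2 the remaining stream is a growing perpetuity with first payment D_3 = 10.94.
V_2 = D_3/(r−g) = 10.94/(0.093−0.0537) = 278.3715
P₀ = V_2/(1+r)^2 = 278.3715/(1+0.093)^2 = 233.0153

$233.02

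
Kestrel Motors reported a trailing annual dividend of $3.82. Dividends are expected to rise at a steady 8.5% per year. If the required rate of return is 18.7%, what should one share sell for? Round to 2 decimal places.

$40.63

Gordon growth model: P₀ = D₁/(r − g). D₁ = 3.82 × (1 + 0.085) = 4.1447.
P₀ = 4.1447 / (0.187 − 0.085) = 4.1447 / 0.102 = 40.6343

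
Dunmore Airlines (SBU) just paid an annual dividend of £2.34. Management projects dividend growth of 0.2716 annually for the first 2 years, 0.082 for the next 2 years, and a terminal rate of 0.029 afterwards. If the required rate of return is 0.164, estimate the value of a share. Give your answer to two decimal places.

£28.75

Three-stage DDM. Project D₁…D_4; terminal Gordon value at t=4 with g = 0.029; discount at r = 0.164.
D_1 = 2.9755
D_2 = 3.7837
D_3 = 4.0940
D_4 = 4.4297
TV_4 = 4.5581/(0.164−0.029) = 33.7639
P₀ = Σ Dₜ/(1+r)ᵗ + TV_4/(1+r)^4 = 28.7503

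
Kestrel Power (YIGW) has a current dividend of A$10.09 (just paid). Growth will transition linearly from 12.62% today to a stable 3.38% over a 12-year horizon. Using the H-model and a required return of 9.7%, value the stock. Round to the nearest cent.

A$253.56

H-model: P₀ = D₀[(1+g_L) + H(g_S−g_L)]/(r−g_L), with H = 12/2 = 6.
P₀ = 10.09 × [(1+0.0338) + 6×(0.1262−0.0338)] / (0.097−0.0338)
   = 10.09 × 1.5882 / 0.0632 = 253.5591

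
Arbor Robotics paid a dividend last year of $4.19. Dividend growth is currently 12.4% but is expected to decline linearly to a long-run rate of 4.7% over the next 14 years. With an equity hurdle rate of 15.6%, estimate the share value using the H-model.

H-model: P₀ = D₀[(1+g_L) + H(g_S−g_L)]/(r−g_L), with H = 14/2 = 7.
P₀ = 4.19 × [(1+0.047) + 7×(0.124−0.047)] / (0.156−0.047)
   = 4.19 × 1.5860 / 0.109 = 60.9664

$60.97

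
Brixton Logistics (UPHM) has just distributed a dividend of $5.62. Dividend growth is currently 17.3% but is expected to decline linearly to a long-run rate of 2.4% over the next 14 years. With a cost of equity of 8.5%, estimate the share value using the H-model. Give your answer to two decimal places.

H-model: P₀ = D₀[(1+g_L) + H(g_S−g_L)]/(r−g_L), with H = 14/2 = 7.
P₀ = 5.62 × [(1+0.024) + 7×(0.173−0.024)] / (0.085−0.024)
   = 5.62 × 2.0670 / 0.061 = 190.4351

$190.44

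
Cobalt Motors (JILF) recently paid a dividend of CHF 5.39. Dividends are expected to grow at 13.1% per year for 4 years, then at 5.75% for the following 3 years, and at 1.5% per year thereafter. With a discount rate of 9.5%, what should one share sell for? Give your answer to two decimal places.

Three-stage DDM. Project D₁…D_7; terminal Gordon value at t=7 with g = 0.015; discount at r = 0.095.
D_1 = 6.0961
D_2 = 6.8947
D_3 = 7.7979
D_4 = 8.8194
D_5 = 9.3265
D_6 = 9.8628
D_7 = 10.4299
TV_7 = 10.5864/(0.095−0.015) = 132.3294
P₀ = Σ Dₜ/(1+r)ᵗ + TV_7/(1+r)^7 = 110.6693

CHF 110.67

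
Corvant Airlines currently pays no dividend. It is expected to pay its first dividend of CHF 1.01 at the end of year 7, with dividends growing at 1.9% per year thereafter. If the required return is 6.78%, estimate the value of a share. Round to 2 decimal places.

Deferred-dividend DDM. At t=6 the remaining stream is a growing perpetuity with first payment D_7 = 1.01.
V_6 = D_7/(r−g) = 1.01/(0.0678−0.019) = 20.6967
P₀ = V_6/(1+r)^6 = 20.6967/(1+0.0678)^6 = 13.9625

CHF 13.96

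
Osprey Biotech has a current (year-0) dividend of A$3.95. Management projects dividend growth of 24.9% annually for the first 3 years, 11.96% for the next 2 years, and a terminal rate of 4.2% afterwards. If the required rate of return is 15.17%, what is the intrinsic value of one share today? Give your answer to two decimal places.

A$68.85

Three-stage DDM. Project D₁…D_5; terminal Gordon value at t=5 with g = 0.042; discount at r = 0.1517.
D_1 = 4.9336
D_2 = 6.1620
D_3 = 7.6963
D_4 = 8.6168
D_5 = 9.6474
TV_5 = 10.0526/(0.1517−0.042) = 91.6371
P₀ = Σ Dₜ/(1+r)ᵗ + TV_5/(1+r)^5 = 68.8508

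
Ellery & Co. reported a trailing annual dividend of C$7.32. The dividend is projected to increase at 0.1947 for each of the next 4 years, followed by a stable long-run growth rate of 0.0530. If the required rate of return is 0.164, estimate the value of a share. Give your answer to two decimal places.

Two-stage DDM. Project D₁…D_4 at 0.1947, terminal growth 0.053, discount at r = 0.164.
D_1 = 8.7452
D_2 = 10.4479
D_3 = 12.4821
D_4 = 14.9124
Terminal value at t=4: TV = D_5/(r−g) = 15.7027/(0.164−0.053) = 141.4660
P₀ = 8.7452/(1+0.164)^1 + 10.4479/(1+0.164)^2 + 12.4821/(1+0.164)^3 + 14.9124/(1+0.164)^4 + 141.4660/(1+0.164)^4 = 108.3242

C$108.32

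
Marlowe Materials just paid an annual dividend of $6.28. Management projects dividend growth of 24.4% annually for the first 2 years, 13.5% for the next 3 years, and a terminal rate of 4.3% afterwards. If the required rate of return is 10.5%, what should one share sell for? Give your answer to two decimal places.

Three-stage DDM. Project D₁…D_5; terminal Gordon value at t=5 with g = 0.043; discount at r = 0.105.
D_1 = 7.8123
D_2 = 9.7185
D_3 = 11.0305
D_4 = 12.5196
D_5 = 14.2098
TV_5 = 14.8208/(0.105−0.043) = 239.0455
P₀ = Σ Dₜ/(1+r)ᵗ + TV_5/(1+r)^5 = 185.3280

$185.33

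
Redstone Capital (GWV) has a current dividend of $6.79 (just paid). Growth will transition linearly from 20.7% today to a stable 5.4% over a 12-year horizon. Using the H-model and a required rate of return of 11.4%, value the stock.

H-model: P₀ = D₀[(1+g_L) + H(g_S−g_L)]/(r−g_L), with H = 12/2 = 6.
P₀ = 6.79 × [(1+0.054) + 6×(0.207−0.054)] / (0.114−0.054)
   = 6.79 × 1.9720 / 0.06 = 223.1647

$223.16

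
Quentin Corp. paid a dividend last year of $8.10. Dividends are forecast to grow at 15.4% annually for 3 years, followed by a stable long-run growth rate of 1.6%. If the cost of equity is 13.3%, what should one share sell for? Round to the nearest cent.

Two-stage DDM. Project D₁…D_3 at 0.154, terminal growth 0.016, discount at r = 0.133.
D_1 = 9.3474
D_2 = 10.7869
D_3 = 12.4481
Terminal value at t=3: TV = D_4/(r−g) = 12.6473/(0.133−0.016) = 108.0962
P₀ = 9.3474/(1+0.133)^1 + 10.7869/(1+0.133)^2 + 12.4481/(1+0.133)^3 + 108.0962/(1+0.133)^3 = 99.5345

$99.53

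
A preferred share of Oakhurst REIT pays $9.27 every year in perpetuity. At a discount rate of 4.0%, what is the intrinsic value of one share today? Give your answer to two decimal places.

Zero-growth DDM (perpetuity): P₀ = D/r = 9.27 / 0.04 = 231.7500

$231.75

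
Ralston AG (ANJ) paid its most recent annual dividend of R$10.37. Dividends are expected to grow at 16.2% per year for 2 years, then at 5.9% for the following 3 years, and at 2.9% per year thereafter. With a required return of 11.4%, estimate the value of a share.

Three-stage DDM. Project D₁…D_5; terminal Gordon value at t=5 with g = 0.029; discount at r = 0.114.
D_1 = 12.0499
D_2 = 14.0020
D_3 = 14.8282
D_4 = 15.7030
D_5 = 16.6295
TV_5 = 17.1117/(0.114−0.029) = 201.3146
P₀ = Σ Dₜ/(1+r)ᵗ + TV_5/(1+r)^5 = 170.0556

R$170.06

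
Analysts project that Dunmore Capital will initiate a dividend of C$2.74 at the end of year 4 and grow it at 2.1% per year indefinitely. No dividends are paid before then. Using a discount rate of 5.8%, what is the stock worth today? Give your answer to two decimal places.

C$62.53

Deferred-dividend DDM. At t=3 the remaining stream is a growing perpetuity with first payment D_4 = 2.74.
V_3 = D_4/(r−g) = 2.74/(0.058−0.021) = 74.0541
P₀ = V_3/(1+r)^3 = 74.0541/(1+0.058)^3 = 62.5305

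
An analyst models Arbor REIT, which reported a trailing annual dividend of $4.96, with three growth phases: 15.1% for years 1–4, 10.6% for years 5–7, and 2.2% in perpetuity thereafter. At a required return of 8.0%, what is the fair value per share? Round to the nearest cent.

$164.55

Three-stage DDM. Project D₁…D_7; terminal Gordon value at t=7 with g = 0.022; discount at r = 0.08.
D_1 = 5.7090
D_2 = 6.5710
D_3 = 7.5632
D_4 = 8.7053
D_5 = 9.6280
D_6 = 10.6486
D_7 = 11.7774
TV_7 = 12.0365/(0.08−0.022) = 207.5254
P₀ = Σ Dₜ/(1+r)ᵗ + TV_7/(1+r)^7 = 164.5464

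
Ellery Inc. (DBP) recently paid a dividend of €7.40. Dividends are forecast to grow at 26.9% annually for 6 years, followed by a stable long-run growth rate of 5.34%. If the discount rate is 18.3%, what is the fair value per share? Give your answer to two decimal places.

€148.81

Two-stage DDM. Project D₁…D_6 at 0.269, terminal growth 0.0534, discount at r = 0.183.
D_1 = 9.3906
D_2 = 11.9167
D_3 = 15.1223
D_4 = 19.1901
D_5 = 24.3523
D_6 = 30.9031
Terminal value at t=6: TV = D_7/(r−g) = 32.5533/(0.183−0.0534) = 251.1827
P₀ = 9.3906/(1+0.183)^1 + 11.9167/(1+0.183)^2 + 15.1223/(1+0.183)^3 + 19.1901/(1+0.183)^4 + 24.3523/(1+0.183)^5 + 30.9031/(1+0.183)^6 + 251.1827/(1+0.183)^6 = 148.8090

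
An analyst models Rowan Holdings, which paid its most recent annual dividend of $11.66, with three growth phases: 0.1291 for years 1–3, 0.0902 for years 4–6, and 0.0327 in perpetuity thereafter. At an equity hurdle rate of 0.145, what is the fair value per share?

$153.20

Three-stage DDM. Project D₁…D_6; terminal Gordon value at t=6 with g = 0.0327; discount at r = 0.145.
D_1 = 13.1653
D_2 = 14.8649
D_3 = 16.7840
D_4 = 18.2979
D_5 = 19.9484
D_6 = 21.7477
TV_6 = 22.4589/(0.145−0.0327) = 199.9902
P₀ = Σ Dₜ/(1+r)ᵗ + TV_6/(1+r)^6 = 153.2024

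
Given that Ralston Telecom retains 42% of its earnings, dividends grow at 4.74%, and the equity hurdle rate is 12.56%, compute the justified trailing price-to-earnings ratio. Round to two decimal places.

Payout ratio b = 1 − 0.42 = 0.58.
Justified trailing P/E = b(1+g)/(r−g) = 0.58×(1+0.0474)/(0.1256−0.0474) = 7.7684

7.77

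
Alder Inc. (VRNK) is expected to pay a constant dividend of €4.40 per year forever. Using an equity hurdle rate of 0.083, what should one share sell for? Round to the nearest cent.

€53.01

Zero-growth DDM (perpetuity): P₀ = D/r = 4.40 / 0.083 = 53.0120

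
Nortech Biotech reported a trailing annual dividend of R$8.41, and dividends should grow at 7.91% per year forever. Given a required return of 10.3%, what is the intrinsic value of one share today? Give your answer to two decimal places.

Gordon growth model: P₀ = D₁/(r − g). D₁ = 8.41 × (1 + 0.0791) = 9.0752.
P₀ = 9.0752 / (0.103 − 0.0791) = 9.0752 / 0.0239 = 379.7168

R$379.72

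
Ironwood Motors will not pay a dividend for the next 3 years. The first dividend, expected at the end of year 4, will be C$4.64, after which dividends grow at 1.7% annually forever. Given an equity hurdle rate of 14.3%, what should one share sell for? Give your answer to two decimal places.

C$24.66

Deferred-dividend DDM. At t=3 the remaining stream is a growing perpetuity with first payment D_4 = 4.64.
V_3 = D_4/(r−g) = 4.64/(0.143−0.017) = 36.8254
P₀ = V_3/(1+r)^3 = 36.8254/(1+0.143)^3 = 24.6609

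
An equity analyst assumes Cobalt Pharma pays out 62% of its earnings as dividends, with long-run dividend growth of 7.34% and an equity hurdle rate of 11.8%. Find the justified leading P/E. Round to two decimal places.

13.90

Justified leading P/E = b/(r−g) = 0.62/(0.118−0.0734) = 13.9013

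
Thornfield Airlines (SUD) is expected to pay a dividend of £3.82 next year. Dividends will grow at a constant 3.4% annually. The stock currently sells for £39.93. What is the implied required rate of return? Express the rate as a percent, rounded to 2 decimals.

Rearranging the constant-growth DDM: r = D₁/P₀ + g.
r = 3.8200 / 39.93 + 0.034 = 0.09567 + 0.034 = 0.12967

12.97%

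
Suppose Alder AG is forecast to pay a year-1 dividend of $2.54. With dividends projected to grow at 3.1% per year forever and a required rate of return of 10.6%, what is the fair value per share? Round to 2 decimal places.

$33.87

Gordon growth model: P₀ = D₁/(r − g), with D₁ = 2.54 given directly.
P₀ = 2.5400 / (0.106 − 0.031) = 2.5400 / 0.075 = 33.8667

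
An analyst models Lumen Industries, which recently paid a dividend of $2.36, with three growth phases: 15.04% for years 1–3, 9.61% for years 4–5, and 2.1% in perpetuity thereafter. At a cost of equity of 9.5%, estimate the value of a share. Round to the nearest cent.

$51.14

Three-stage DDM. Project D₁…D_5; terminal Gordon value at t=5 with g = 0.021; discount at r = 0.095.
D_1 = 2.7149
D_2 = 3.1233
D_3 = 3.5930
D_4 = 3.9383
D_5 = 4.3168
TV_5 = 4.4074/(0.095−0.021) = 59.5598
P₀ = Σ Dₜ/(1+r)ᵗ + TV_5/(1+r)^5 = 51.1364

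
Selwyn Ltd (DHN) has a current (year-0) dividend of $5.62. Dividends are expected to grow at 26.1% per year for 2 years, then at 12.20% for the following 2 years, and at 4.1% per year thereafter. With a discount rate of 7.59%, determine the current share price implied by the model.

$281.19

Three-stage DDM. Project D₁…D_4; terminal Gordon value at t=4 with g = 0.041; discount at r = 0.0759.
D_1 = 7.0868
D_2 = 8.9365
D_3 = 10.0267
D_4 = 11.2500
TV_4 = 11.7112/(0.0759−0.041) = 335.5657
P₀ = Σ Dₜ/(1+r)ᵗ + TV_4/(1+r)^4 = 281.1857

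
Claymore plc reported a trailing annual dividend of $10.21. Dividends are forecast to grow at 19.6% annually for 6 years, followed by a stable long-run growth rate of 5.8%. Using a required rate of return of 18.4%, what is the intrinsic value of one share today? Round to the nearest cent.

$154.55

Two-stage DDM. Project D₁…D_6 at 0.196, terminal growth 0.058, discount at r = 0.184.
D_1 = 12.2112
D_2 = 14.6045
D_3 = 17.4670
D_4 = 20.8906
D_5 = 24.9851
D_6 = 29.8822
Terminal value at t=6: TV = D_7/(r−g) = 31.6154/(0.184−0.058) = 250.9158
P₀ = 12.2112/(1+0.184)^1 + 14.6045/(1+0.184)^2 + 17.4670/(1+0.184)^3 + 20.8906/(1+0.184)^4 + 24.9851/(1+0.184)^5 + 29.8822/(1+0.184)^6 + 250.9158/(1+0.184)^6 = 154.5490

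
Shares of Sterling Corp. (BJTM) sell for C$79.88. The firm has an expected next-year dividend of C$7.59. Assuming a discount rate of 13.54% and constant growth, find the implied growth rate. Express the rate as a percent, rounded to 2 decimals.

4.04%

From P₀ = D₁/(r − g), the implied growth is g = r − D₁/P₀.
g = 0.1354 − 7.59/79.88 = 0.1354 − 0.09502 = 0.04038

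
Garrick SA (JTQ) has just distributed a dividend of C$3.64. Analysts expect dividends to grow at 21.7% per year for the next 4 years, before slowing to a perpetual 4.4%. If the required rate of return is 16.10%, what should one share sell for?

C$55.62

Two-stage DDM. Project D₁…D_4 at 0.217, terminal growth 0.044, discount at r = 0.161.
D_1 = 4.4299
D_2 = 5.3912
D_3 = 6.5610
D_4 = 7.9848
Terminal value at t=4: TV = D_5/(r−g) = 8.3361/(0.161−0.044) = 71.2489
P₀ = 4.4299/(1+0.161)^1 + 5.3912/(1+0.161)^2 + 6.5610/(1+0.161)^3 + 7.9848/(1+0.161)^4 + 71.2489/(1+0.161)^4 = 55.6172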